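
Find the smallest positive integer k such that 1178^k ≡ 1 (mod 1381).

1380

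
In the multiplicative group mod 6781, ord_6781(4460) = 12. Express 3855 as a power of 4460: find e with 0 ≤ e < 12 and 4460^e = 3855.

10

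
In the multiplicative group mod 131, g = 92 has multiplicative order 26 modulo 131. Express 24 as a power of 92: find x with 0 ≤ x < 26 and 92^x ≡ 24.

Successive powers of 92 modulo 131:
  92^0=1  92^1=92  92^2=80  92^3=24
So 92^3 ≡ 24 (mod 131), giving x = 3.

3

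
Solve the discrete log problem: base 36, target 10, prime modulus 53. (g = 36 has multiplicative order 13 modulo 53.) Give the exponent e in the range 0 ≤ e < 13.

Successive powers of 36 modulo 53:
  36^0=1  36^1=36  36^2=24  36^3=16  36^4=46  36^5=13
  36^6=44  36^7=47  36^8=49  36^9=15  36^10=10
So 36^10 ≡ 10 (mod 53), giving e = 10.

10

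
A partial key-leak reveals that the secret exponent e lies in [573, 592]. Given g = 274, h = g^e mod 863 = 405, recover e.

585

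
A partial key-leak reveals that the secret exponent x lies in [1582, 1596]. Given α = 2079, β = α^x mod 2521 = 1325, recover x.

Compute 2079^1582 mod 2521 = 744, then multiply by 2079 repeatedly:
  2079^1582=744  2079^1583=1403  2079^1584=40  2079^1585=2488  2079^1586=1981
  2079^1587=1706  2079^1588=2248  2079^1589=2179  2079^1590=2425  2079^1591=2096
  2079^1592=1296  2079^1593=1956  2079^1594=151  2079^1595=1325
Found 1325 at exponent 1595.

1595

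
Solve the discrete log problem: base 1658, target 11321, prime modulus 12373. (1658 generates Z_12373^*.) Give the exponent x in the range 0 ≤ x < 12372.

7014

Baby-step giant-step with m = ceil(sqrt(12372)) = 112.
Baby table (1658^j mod 12373 for j=0..111):
  0:1  1:1658  2:2158  3:2167  4:4716  5:11765  6:6522  7:11847
  8:6375  9:3208  10:10847  11:6357  12:10483  13:9122  14:4470  15:12206
  16:7693  17:10804  18:9301  19:4300  20:2552  21:12023  22:1231  23:11826
  24:8676  25:7382  26:2459  27:6305  28:10878  29:8263  30:3143  31:2061
  32:2190  33:5731  34:11907  35:6871  36:8958  37:4764  38:4738  39:11122
  40:4506  41:10029  42:11143  43:2205  44:5855  45:7158  46:2257  47:5460
  48:8017  49:3584  50:3232  51:1147  52:8657  53:626  54:10949  55:2251
  56:7885  57:7442  58:2955  59:12055  60:4795  61:6644  62:3782  63:9818
  64:7749  65:4668  66:6419  67:1922  68:6815  69:2721  70:7646  71:7116
  72:6859  73:1435  74:3614  75:3480  76:4022  77:11802  78:6003  79:5082
  80:12316  81:4478  82:724  83:211  84:3394  85:9910  86:11809  87:5236
  88:7815  89:2739  90:371  91:8841  92:8746  93:12085  94:5043  95:9519
  96:6927  97:2822  98:1882  99:2360  100:3012  101:7577  102:4071  103:6433
  104:388  105:12281  106:8313  107:11805  108:10977  109:11556  110:6444  111:6253
Giant step factor: 1658^(-112) ≡ 1541 (mod 12373).
Scan 11321·1541^i mod 12373 for i = 0, 1, …:
  i=0: 11321   i=1: 12104   i=2: 6153   i=3: 4055
  i=4: 390   i=5: 7086   i=6: 6540   i=7: 6518
  i=8: 9735   i=9: 5559     …   i=61: 3040
  i=62: 7646
Match at i=62, j=70: x = 62·112 + 70 = 7014.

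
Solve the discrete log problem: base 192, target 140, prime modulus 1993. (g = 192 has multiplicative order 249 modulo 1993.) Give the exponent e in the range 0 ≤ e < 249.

Baby-step giant-step with m = ceil(sqrt(249)) = 16.
Baby table (192^j mod 1993 for j=0..15):
  0:1  1:192  2:990  3:745  4:1537  5:140  6:971  7:1083
  8:664  9:1929  10:1663  11:416  12:152  13:1282  14:1005  15:1632
Giant step factor: 192^(-16) ≡ 9 (mod 1993).
Scan 140·9^i mod 1993 for i = 0, 1, …:
  i=0: 140
Match at i=0, j=5: e = 0·16 + 5 = 5.

5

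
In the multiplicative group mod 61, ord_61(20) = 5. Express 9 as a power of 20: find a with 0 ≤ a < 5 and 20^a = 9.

Successive powers of 20 modulo 61:
  20^0=1  20^1=20  20^2=34  20^3=9
So 20^3 ≡ 9 (mod 61), giving a = 3.

3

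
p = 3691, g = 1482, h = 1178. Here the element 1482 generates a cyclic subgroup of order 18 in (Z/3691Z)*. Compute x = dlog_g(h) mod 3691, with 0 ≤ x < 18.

13

Successive powers of 1482 modulo 3691:
  1482^0=1  1482^1=1482  1482^2=179  1482^3=3217  1482^4=2513  1482^5=47
  1482^6=3216  1482^7=1031  1482^8=3559  1482^9=3690  1482^10=2209  1482^11=3512
  1482^12=474  1482^13=1178
So 1482^13 ≡ 1178 (mod 3691), giving x = 13.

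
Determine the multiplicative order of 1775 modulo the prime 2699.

The order of 1775 must divide p − 1 = 2698 = 2 · 19 · 71.
Divisors: 1, 2, 19, 38, 71, 142, 1349, 2698.
Check each in increasing order: 1775^1 ≡ 1775;  1775^2 ≡ 892;  1775^19 ≡ 823;  1775^38 ≡ 2579;  1775^71 ≡ 2046;  1775^142 ≡ 2666;  1775^1349 ≡ 2698;  1775^2698 ≡ 1.
Smallest exponent giving 1 is 2698.

2698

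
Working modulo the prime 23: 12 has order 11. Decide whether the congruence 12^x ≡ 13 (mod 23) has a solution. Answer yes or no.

⟨12⟩ has order 11; its elements mod 23 are {1, 2, 3, 4, 6, 8, 9, 12, 13, 16, 18}.
13 is in this set.

yes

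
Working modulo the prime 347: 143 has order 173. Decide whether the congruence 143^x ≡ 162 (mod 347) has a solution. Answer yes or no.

no

162 ∈ ⟨143⟩ iff 162^173 ≡ 1 (mod 347), since |⟨143⟩| = 173.
162^173 mod 347 = 346.
Since 346 ≠ 1, 162 does not lie in the subgroup.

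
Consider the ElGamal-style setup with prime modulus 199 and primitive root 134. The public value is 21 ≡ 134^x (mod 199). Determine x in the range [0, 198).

11

Baby-step giant-step with m = ceil(sqrt(198)) = 15.
Baby table (134^j mod 199 for j=0..14):
  0:1  1:134  2:46  3:194  4:126  5:168  6:25  7:166
  8:155  9:74  10:165  11:21  12:28  13:170  14:94
Giant step factor: 134^(-15) ≡ 27 (mod 199).
Scan 21·27^i mod 199 for i = 0, 1, …:
  i=0: 21
Match at i=0, j=11: x = 0·15 + 11 = 11.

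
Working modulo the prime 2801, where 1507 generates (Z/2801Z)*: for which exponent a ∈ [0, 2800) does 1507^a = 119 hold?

Baby-step giant-step with m = ceil(sqrt(2800)) = 53.
Baby table (1507^j mod 2801 for j=0..52):
  0:1  1:1507  2:2239  3:1769  4:2132  5:177  6:644  7:1362
  8:2202  9:2030  10:518  11:1948  12:188  13:415  14:782  15:2054
  16:273  17:2465  18:629  19:1165  20:2229  21:704  22:2150  23:2094
  24:1732  25:2393  26:1364  27:2415  28:906  29:1255  30:610  31:542
  32:1703  33:705  34:856  35:1532  36:700  37:1724  38:1541  39:258
  40:2268  41:656  42:2640  43:1060  44:850  45:893  46:1271  47:2314
  48:2754  49:1997  50:1205  51:887  52:632
Giant step factor: 1507^(-53) ≡ 1834 (mod 2801).
Scan 119·1834^i mod 2801 for i = 0, 1, …:
  i=0: 119   i=1: 2569   i=2: 264   i=3: 2404
  i=4: 162   i=5: 202   i=6: 736   i=7: 2543
  i=8: 197   i=9: 2770     …   i=33: 102
  i=34: 2202
Match at i=34, j=8: a = 34·53 + 8 = 1810.

1810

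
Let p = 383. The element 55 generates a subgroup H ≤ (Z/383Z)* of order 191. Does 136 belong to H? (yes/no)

yes

136 ∈ ⟨55⟩ iff 136^191 ≡ 1 (mod 383), since |⟨55⟩| = 191.
136^191 mod 383 = 1.
Since 1 = 1, 136 lies in the subgroup.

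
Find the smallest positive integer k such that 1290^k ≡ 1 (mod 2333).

2332

The order of 1290 must divide p − 1 = 2332 = 2^2 · 11 · 53.
Divisors: 1, 2, 4, 11, 22, 44, 53, 106, 212, 583, 1166, 2332.
Check each in increasing order: 1290^1 ≡ 1290;  1290^2 ≡ 671;  1290^4 ≡ 2305;  1290^11 ≡ 1853;  1290^22 ≡ 1766;  1290^44 ≡ 1868;  1290^53 ≡ 1407;  1290^106 ≡ 1265;  1290^212 ≡ 2120;  1290^583 ≡ 2225;  1290^1166 ≡ 2332;  1290^2332 ≡ 1.
Smallest exponent giving 1 is 2332.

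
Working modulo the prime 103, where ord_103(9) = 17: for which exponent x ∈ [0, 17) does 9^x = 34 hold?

8

Successive powers of 9 modulo 103:
  9^0=1  9^1=9  9^2=81  9^3=8  9^4=72  9^5=30
  9^6=64  9^7=61  9^8=34
So 9^8 ≡ 34 (mod 103), giving x = 8.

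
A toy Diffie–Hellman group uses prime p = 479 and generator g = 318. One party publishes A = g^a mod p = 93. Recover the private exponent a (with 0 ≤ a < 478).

Baby-step giant-step with m = ceil(sqrt(478)) = 22.
Baby table (318^j mod 479 for j=0..21):
  0:1  1:318  2:55  3:246  4:151  5:118  6:162  7:263
  8:288  9:95  10:33  11:435  12:378  13:454  14:193  15:62
  16:77  17:57  18:403  19:261  20:131  21:464
Giant step factor: 318^(-22) ≡ 24 (mod 479).
Scan 93·24^i mod 479 for i = 0, 1, …:
  i=0: 93   i=1: 316   i=2: 399   i=3: 475
  i=4: 383   i=5: 91   i=6: 268   i=7: 205
  i=8: 130   i=9: 246
Match at i=9, j=3: a = 9·22 + 3 = 201.

201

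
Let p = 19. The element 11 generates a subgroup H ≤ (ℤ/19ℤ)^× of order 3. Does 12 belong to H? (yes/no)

12 ∈ ⟨11⟩ iff 12^3 ≡ 1 (mod 19), since |⟨11⟩| = 3.
12^3 mod 19 = 18.
Since 18 ≠ 1, 12 does not lie in the subgroup.

no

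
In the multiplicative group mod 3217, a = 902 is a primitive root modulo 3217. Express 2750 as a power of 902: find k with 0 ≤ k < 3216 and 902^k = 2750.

Baby-step giant-step with m = ceil(sqrt(3216)) = 57.
Baby table (902^j mod 3217 for j=0..56):
  0:1  1:902  2:2920  3:2334  4:1350  5:1674  6:1175  7:1457
  8:1678  9:1566  10:269  11:1363  12:532  13:531  14:2846  15:3143
  16:809  17:2676  18:1002  19:3044  20:1587  21:3126  22:1560  23:1291
  24:3145  25:2613  26:2082  27:2453  28:2527  29:1718  30:2259  31:1257
  32:1430  33:3060  34:3151  35:1591  36:300  37:372  38:976  39:2111
  40:2875  41:348  42:1847  43:2805  44:1548  45:118  46:275  47:341
  48:1967  49:1667  50:1295  51:319  52:1425  53:1767  54:1419  55:2789
  56:3201
Giant step factor: 902^(-57) ≡ 2964 (mod 3217).
Scan 2750·2964^i mod 3217 for i = 0, 1, …:
  i=0: 2750   i=1: 2339   i=2: 161   i=3: 1088
  i=4: 1398   i=5: 176   i=6: 510   i=7: 2867
  i=8: 1691   i=9: 38     …   i=44: 2222
  i=45: 809
Match at i=45, j=16: k = 45·57 + 16 = 2581.

2581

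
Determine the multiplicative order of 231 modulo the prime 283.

282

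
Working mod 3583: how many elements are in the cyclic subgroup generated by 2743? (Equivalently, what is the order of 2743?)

1194

The order of 2743 must divide p − 1 = 3582 = 2 · 3^2 · 199.
Divisors: 1, 2, 3, 6, 9, 18, 199, 398, 597, 1194, 1791, 3582.
Check each in increasing order: 2743^1 ≡ 2743;  2743^2 ≡ 3332;  2743^3 ≡ 3026;  2743^6 ≡ 2111;  2743^9 ≡ 2980;  2743^18 ≡ 1726;  2743^199 ≡ 2545;  2743^398 ≡ 2544;  2743^597 ≡ 3582;  2743^1194 ≡ 1.
Smallest exponent giving 1 is 1194.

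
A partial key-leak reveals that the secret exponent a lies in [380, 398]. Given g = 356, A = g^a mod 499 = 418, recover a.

387

Compute 356^380 mod 499 = 155, then multiply by 356 repeatedly:
  356^380=155  356^381=290  356^382=446  356^383=94  356^384=31
  356^385=58  356^386=189  356^387=418
Found 418 at exponent 387.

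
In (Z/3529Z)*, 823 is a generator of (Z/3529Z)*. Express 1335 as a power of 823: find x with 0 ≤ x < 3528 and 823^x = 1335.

1693

Baby-step giant-step with m = ceil(sqrt(3528)) = 60.
Baby table (823^j mod 3529 for j=0..59):
  0:1  1:823  2:3290  3:927  4:657  5:774  6:1782  7:2051
  8:1111  9:342  10:2675  11:2958  12:2953  13:2367  14:33  15:2456
  16:2700  17:2359  18:507  19:839  20:2342  21:632  22:1373  23:699
  24:50  25:2331  26:2166  27:473  28:1089  29:3410  30:875  31:209
  32:2615  33:2984  34:3177  35:3211  36:2961  37:1893  38:1650  39:2814
  40:898  41:1493  42:647  43:3131  44:643  45:3368  46:1599  47:3189
  48:2500  49:93  50:2430  51:2476  52:1515  53:1108  54:1402  55:3392
  56:177  57:982  58:45  59:1745
Giant step factor: 823^(-60) ≡ 21 (mod 3529).
Scan 1335·21^i mod 3529 for i = 0, 1, …:
  i=0: 1335   i=1: 3332   i=2: 2921   i=3: 1348
  i=4: 76   i=5: 1596   i=6: 1755   i=7: 1565
  i=8: 1104   i=9: 2010     …   i=27: 1121
  i=28: 2367
Match at i=28, j=13: x = 28·60 + 13 = 1693.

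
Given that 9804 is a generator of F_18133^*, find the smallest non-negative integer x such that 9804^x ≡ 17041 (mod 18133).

5444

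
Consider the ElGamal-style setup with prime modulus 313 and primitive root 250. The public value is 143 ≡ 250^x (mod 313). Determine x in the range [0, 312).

206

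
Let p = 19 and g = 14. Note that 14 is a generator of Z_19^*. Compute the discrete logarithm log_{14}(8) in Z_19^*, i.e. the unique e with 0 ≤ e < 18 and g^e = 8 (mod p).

Successive powers of 14 modulo 19:
  14^0=1  14^1=14  14^2=6  14^3=8
So 14^3 ≡ 8 (mod 19), giving e = 3.

3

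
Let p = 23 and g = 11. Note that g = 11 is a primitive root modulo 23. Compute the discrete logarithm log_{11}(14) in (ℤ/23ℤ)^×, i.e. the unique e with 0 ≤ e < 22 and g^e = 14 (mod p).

Successive powers of 11 modulo 23:
  11^0=1  11^1=11  11^2=6  11^3=20  11^4=13  11^5=5
  11^6=9  11^7=7  11^8=8  11^9=19  11^10=2  11^11=22
  11^12=12  11^13=17  11^14=3  11^15=10  11^16=18  11^17=14
So 11^17 ≡ 14 (mod 23), giving e = 17.

17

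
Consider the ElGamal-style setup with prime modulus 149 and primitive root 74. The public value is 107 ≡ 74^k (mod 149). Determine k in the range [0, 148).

Baby-step giant-step with m = ceil(sqrt(148)) = 13.
Baby table (74^j mod 149 for j=0..12):
  0:1  1:74  2:112  3:93  4:28  5:135  6:7  7:71
  8:39  9:55  10:47  11:51  12:49
Giant step factor: 74^(-13) ≡ 3 (mod 149).
Scan 107·3^i mod 149 for i = 0, 1, …:
  i=0: 107   i=1: 23   i=2: 69   i=3: 58
  i=4: 25   i=5: 75   i=6: 76   i=7: 79
  i=8: 88   i=9: 115   i=10: 47
Match at i=10, j=10: k = 10·13 + 10 = 140.

140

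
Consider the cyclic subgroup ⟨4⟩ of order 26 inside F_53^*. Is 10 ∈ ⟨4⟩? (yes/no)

yes

10 ∈ ⟨4⟩ iff 10^26 ≡ 1 (mod 53), since |⟨4⟩| = 26.
10^26 mod 53 = 1.
Since 1 = 1, 10 lies in the subgroup.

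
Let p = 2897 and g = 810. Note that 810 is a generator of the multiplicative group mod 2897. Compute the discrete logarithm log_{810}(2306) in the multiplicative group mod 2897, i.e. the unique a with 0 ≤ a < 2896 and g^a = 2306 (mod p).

Baby-step giant-step with m = ceil(sqrt(2896)) = 54.
Baby table (810^j mod 2897 for j=0..53):
  0:1  1:810  2:1378  3:835  4:1349  5:521  6:1945  7:2379
  8:485  9:1755  10:2020  11:2292  12:2440  13:646  14:1800  15:809
  16:568  17:2354  18:514  19:2069  20:1424  21:434  22:1003  23:1270
  24:265  25:272  26:148  27:1103  28:1154  29:1906  30:2656  31:1786
  32:1057  33:1555  34:2252  35:1907  36:569  37:267  38:1892  39:7
  40:2773  41:955  42:51  43:752  44:750  45:2027  46:2168  47:498
  48:697  49:2552  50:1559  51:2595  52:1625  53:1012
Giant step factor: 810^(-54) ≡ 774 (mod 2897).
Scan 2306·774^i mod 2897 for i = 0, 1, …:
  i=0: 2306   i=1: 292   i=2: 42   i=3: 641
  i=4: 747   i=5: 1675   i=6: 1491   i=7: 1028
  i=8: 1894   i=9: 74     …   i=34: 1927
  i=35: 2440
Match at i=35, j=12: a = 35·54 + 12 = 1902.

1902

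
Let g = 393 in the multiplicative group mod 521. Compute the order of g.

The order of 393 must divide p − 1 = 520 = 2^3 · 5 · 13.
Divisors: 1, 2, 4, 5, 8, 10, 13, 20, 26, 40, 52, 65, 104, 130, 260, 520.
Check each in increasing order: 393^1 ≡ 393;  393^2 ≡ 233;  393^4 ≡ 105;  393^5 ≡ 106;  393^8 ≡ 84;  393^10 ≡ 295;  393^13 ≡ 47;  393^20 ≡ 18;  393^26 ≡ 125;  393^40 ≡ 324;  393^52 ≡ 516;  393^65 ≡ 286;  393^104 ≡ 25;  393^130 ≡ 520;  393^260 ≡ 1.
Smallest exponent giving 1 is 260.

260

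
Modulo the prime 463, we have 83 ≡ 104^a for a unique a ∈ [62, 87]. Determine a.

81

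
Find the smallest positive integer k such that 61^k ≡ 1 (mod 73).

36

The order of 61 must divide p − 1 = 72 = 2^3 · 3^2.
Divisors: 1, 2, 3, 4, 6, 8, 9, 12, 18, 24, 36, 72.
Check each in increasing order: 61^1 ≡ 61;  61^2 ≡ 71;  61^3 ≡ 24;  61^4 ≡ 4;  61^6 ≡ 65;  61^8 ≡ 16;  61^9 ≡ 27;  61^12 ≡ 64;  61^18 ≡ 72;  61^24 ≡ 8;  61^36 ≡ 1.
Smallest exponent giving 1 is 36.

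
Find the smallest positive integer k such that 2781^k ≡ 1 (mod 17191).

The order of 2781 must divide p − 1 = 17190 = 2 · 3^2 · 5 · 191.
Divisors: 1, 2, 3, 5, 6, 9, 10, 15, 18, 30, 45, 90, 191, 382, 573, 955, 1146, 1719, 1910, 2865, 3438, 5730, 8595, 17190.
Check each in increasing order: 2781^1 ≡ 2781;  2781^2 ≡ 15202;  2781^3 ≡ 4093;  2781^5 ≡ 7557;  2781^6 ≡ 8615;  2781^9 ≡ 2454;  2781^10 ≡ 16938;  2781^15 ≡ 13471;  2781^18 ≡ 5266;  2781^30 ≡ 16836;  2781^45 ≡ 14084;  2781^90 ≡ 9298;  2781^191 ≡ 1193;  2781^382 ≡ 13587;  2781^573 ≡ 15369;  2781^955 ≡ 16717;  2781^1146 ≡ 1821;  2781^1719 ≡ 1.
Smallest exponent giving 1 is 1719.

1719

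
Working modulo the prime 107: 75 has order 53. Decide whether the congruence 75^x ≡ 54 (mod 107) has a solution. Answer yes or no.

no

54 ∈ ⟨75⟩ iff 54^53 ≡ 1 (mod 107), since |⟨75⟩| = 53.
54^53 mod 107 = 106.
Since 106 ≠ 1, 54 does not lie in the subgroup.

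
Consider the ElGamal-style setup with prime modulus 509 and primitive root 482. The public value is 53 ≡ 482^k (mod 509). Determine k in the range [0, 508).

357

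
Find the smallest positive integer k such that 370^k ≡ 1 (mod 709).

118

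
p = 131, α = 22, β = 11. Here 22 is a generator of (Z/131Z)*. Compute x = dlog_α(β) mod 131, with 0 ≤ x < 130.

Baby-step giant-step with m = ceil(sqrt(130)) = 12.
Baby table (22^j mod 131 for j=0..11):
  0:1  1:22  2:91  3:37  4:28  5:92  6:59  7:119
  8:129  9:87  10:80  11:57
Giant step factor: 22^(-12) ≡ 7 (mod 131).
Scan 11·7^i mod 131 for i = 0, 1, …:
  i=0: 11   i=1: 77   i=2: 15   i=3: 105
  i=4: 80
Match at i=4, j=10: x = 4·12 + 10 = 58.

58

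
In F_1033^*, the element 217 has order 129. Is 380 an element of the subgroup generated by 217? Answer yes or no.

no

380 ∈ ⟨217⟩ iff 380^129 ≡ 1 (mod 1033), since |⟨217⟩| = 129.
380^129 mod 1033 = 802.
Since 802 ≠ 1, 380 does not lie in the subgroup.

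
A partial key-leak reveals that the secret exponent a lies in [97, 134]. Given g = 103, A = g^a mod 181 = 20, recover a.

118

Compute 103^97 mod 181 = 153, then multiply by 103 repeatedly:
  103^97=153  103^98=12  103^99=150  103^100=65  103^101=179
  103^102=156  103^103=140  103^104=121  103^105=155  103^106=37
  103^107=10  103^108=125  103^109=24  103^110=119  103^111=130
  103^112=177  103^113=131  103^114=99  103^115=61  103^116=129
  103^117=74  103^118=20
Found 20 at exponent 118.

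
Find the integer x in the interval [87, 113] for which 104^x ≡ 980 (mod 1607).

105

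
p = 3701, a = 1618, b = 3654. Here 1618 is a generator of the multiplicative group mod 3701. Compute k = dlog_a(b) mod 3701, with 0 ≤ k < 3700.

611

Baby-step giant-step with m = ceil(sqrt(3700)) = 61.
Baby table (1618^j mod 3701 for j=0..60):
  0:1  1:1618  2:1317  3:2831  4:2421  5:1520  6:1896  7:3300
  8:2558  9:1126  10:976  11:2542  12:1145  13:2110  14:1658  15:3120
  16:3697  17:930  18:2134  19:3480  20:1419  21:1322  22:3519  23:1604
  24:871  25:2898  26:3498  27:935  28:2822  29:2663  30:770  31:2324
  32:16  33:3682  34:2567  35:884  36:1726  37:2114  38:728  39:986
  40:217  41:3212  42:812  43:3662  44:3516  45:451  46:621  47:1807
  48:3637  49:76  50:835  51:165  52:498  53:2647  54:789  55:3458
  56:2833  57:1956  58:453  59:156  60:740
Giant step factor: 1618^(-61) ≡ 199 (mod 3701).
Scan 3654·199^i mod 3701 for i = 0, 1, …:
  i=0: 3654   i=1: 1750   i=2: 356   i=3: 525
  i=4: 847   i=5: 2008   i=6: 3585   i=7: 2823
  i=8: 2926   i=9: 1217   i=10: 1618
Match at i=10, j=1: k = 10·61 + 1 = 611.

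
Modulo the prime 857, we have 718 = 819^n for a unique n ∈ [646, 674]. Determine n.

Compute 819^646 mod 857 = 613, then multiply by 819 repeatedly:
  819^646=613  819^647=702  819^648=748  819^649=714  819^650=292
  819^651=45  819^652=4  819^653=705  819^654=634  819^655=761
  819^656=220  819^657=210  819^658=590  819^659=719  819^660=102
  819^661=409  819^662=741  819^663=123  819^664=468  819^665=213
  819^666=476  819^667=766  819^668=30  819^669=574  819^670=470
  819^671=137  819^672=793  819^673=718
Found 718 at exponent 673.

673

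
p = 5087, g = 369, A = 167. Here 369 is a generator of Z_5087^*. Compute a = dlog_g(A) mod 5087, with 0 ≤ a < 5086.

3555

Baby-step giant-step with m = ceil(sqrt(5086)) = 72.
Baby table (369^j mod 5087 for j=0..71):
  0:1  1:369  2:3899  3:4197  4:2245  5:4311  6:3615  7:1141
  8:3895  9:2721  10:1910  11:2784  12:4809  13:4245  14:4696  15:3244
  16:1591  17:2074  18:2256  19:3283  20:721  21:1525  22:3155  23:4359
  24:979  25:74  26:1871  27:3654  28:271  29:3346  30:3620  31:2986
  32:3042  33:3358  34:2961  35:3991  36:2536  37:4863  38:3823  39:1588
  40:967  41:733  42:866  43:4160  44:3853  45:2484  46:936  47:4555
  48:2085  49:1228  50:389  51:1105  52:785  53:4793  54:3428  55:3356
  56:2223  57:1280  58:4316  59:373  60:288  61:4532  62:3772  63:3117
  64:511  65:340  66:3372  67:3040  68:2620  69:250  70:684  71:3133
Giant step factor: 369^(-72) ≡ 3007 (mod 5087).
Scan 167·3007^i mod 5087 for i = 0, 1, …:
  i=0: 167   i=1: 3643   i=2: 2190   i=3: 2752
  i=4: 3802   i=5: 2125   i=6: 603   i=7: 2249
  i=8: 2120   i=9: 829     …   i=48: 4601
  i=49: 3654
Match at i=49, j=27: a = 49·72 + 27 = 3555.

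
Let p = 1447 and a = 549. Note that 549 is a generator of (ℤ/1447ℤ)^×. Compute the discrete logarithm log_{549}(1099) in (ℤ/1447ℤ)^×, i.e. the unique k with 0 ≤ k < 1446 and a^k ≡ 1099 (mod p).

713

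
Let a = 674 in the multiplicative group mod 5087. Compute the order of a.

2543

The order of 674 must divide p − 1 = 5086 = 2 · 2543.
Divisors: 1, 2, 2543, 5086.
Check each in increasing order: 674^1 ≡ 674;  674^2 ≡ 1533;  674^2543 ≡ 1.
Smallest exponent giving 1 is 2543.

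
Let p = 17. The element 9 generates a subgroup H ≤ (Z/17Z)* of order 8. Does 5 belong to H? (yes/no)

no

5 ∈ ⟨9⟩ iff 5^8 ≡ 1 (mod 17), since |⟨9⟩| = 8.
5^8 mod 17 = 16.
Since 16 ≠ 1, 5 does not lie in the subgroup.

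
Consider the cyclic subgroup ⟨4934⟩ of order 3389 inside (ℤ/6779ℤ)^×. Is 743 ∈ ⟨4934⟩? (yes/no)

743 ∈ ⟨4934⟩ iff 743^3389 ≡ 1 (mod 6779), since |⟨4934⟩| = 3389.
743^3389 mod 6779 = 6778.
Since 6778 ≠ 1, 743 does not lie in the subgroup.

no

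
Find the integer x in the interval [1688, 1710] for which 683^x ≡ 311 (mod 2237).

Compute 683^1688 mod 2237 = 1675, then multiply by 683 repeatedly:
  683^1688=1675  683^1689=918  683^1690=634  683^1691=1281  683^1692=256
  683^1693=362  683^1694=1176  683^1695=125  683^1696=369  683^1697=1483
  683^1698=1765  683^1699=1989  683^1700=628  683^1701=1657  683^1702=2046
  683^1703=1530  683^1704=311
Found 311 at exponent 1704.

1704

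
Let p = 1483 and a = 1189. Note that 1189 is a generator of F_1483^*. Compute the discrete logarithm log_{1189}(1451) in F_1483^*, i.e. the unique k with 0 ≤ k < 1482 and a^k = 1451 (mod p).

Baby-step giant-step with m = ceil(sqrt(1482)) = 39.
Baby table (1189^j mod 1483 for j=0..38):
  0:1  1:1189  2:422  3:504  4:124  5:619  6:423  7:210
  8:546  9:1123  10:547  11:829  12:969  13:1333  14:1093  15:469
  16:33  17:679  18:579  19:319  20:1126  21:1148  22:612  23:998
  24:222  25:1467  26:255  27:663  28:834  29:982  30:477  31:647
  32:1089  33:162  34:1311  35:146  36:83  37:809  38:917
Giant step factor: 1189^(-39) ≡ 1353 (mod 1483).
Scan 1451·1353^i mod 1483 for i = 0, 1, …:
  i=0: 1451   i=1: 1194   i=2: 495   i=3: 902
  i=4: 1380   i=5: 43   i=6: 342   i=7: 30
  i=8: 549   i=9: 1297     …   i=33: 955
  i=34: 422
Match at i=34, j=2: k = 34·39 + 2 = 1328.

1328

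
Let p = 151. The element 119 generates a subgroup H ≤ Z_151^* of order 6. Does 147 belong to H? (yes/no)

147 ∈ ⟨119⟩ iff 147^6 ≡ 1 (mod 151), since |⟨119⟩| = 6.
147^6 mod 151 = 19.
Since 19 ≠ 1, 147 does not lie in the subgroup.

no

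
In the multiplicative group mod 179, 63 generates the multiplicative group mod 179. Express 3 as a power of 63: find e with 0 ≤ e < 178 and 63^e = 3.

170

Baby-step giant-step with m = ceil(sqrt(178)) = 14.
Baby table (63^j mod 179 for j=0..13):
  0:1  1:63  2:31  3:163  4:66  5:41  6:77  7:18
  8:60  9:21  10:70  11:114  12:22  13:133
Giant step factor: 63^(-14) ≡ 100 (mod 179).
Scan 3·100^i mod 179 for i = 0, 1, …:
  i=0: 3   i=1: 121   i=2: 107   i=3: 139
  i=4: 117   i=5: 65   i=6: 56   i=7: 51
  i=8: 88   i=9: 29   i=10: 36   i=11: 20
  i=12: 31
Match at i=12, j=2: e = 12·14 + 2 = 170.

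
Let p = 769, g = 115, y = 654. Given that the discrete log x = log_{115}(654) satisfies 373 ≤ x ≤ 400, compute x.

385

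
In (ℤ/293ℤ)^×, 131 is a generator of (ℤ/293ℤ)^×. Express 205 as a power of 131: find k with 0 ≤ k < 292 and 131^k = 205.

220

Baby-step giant-step with m = ceil(sqrt(292)) = 18.
Baby table (131^j mod 293 for j=0..17):
  0:1  1:131  2:167  3:195  4:54  5:42  6:228  7:275
  8:279  9:217  10:6  11:200  12:123  13:291  14:31  15:252
  16:196  17:185
Giant step factor: 131^(-18) ≡ 143 (mod 293).
Scan 205·143^i mod 293 for i = 0, 1, …:
  i=0: 205   i=1: 15   i=2: 94   i=3: 257
  i=4: 126   i=5: 145   i=6: 225   i=7: 238
  i=8: 46   i=9: 132   i=10: 124   i=11: 152
  i=12: 54
Match at i=12, j=4: k = 12·18 + 4 = 220.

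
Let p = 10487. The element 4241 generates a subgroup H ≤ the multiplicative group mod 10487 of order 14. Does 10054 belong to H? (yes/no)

⟨4241⟩ has order 14; its elements mod 10487 are {1, 419, 876, 1825, 2718, 4241, 4676, 5811, 6246, 7769, 8662, 9611, 10068, 10486}.
10054 is not in this set.

no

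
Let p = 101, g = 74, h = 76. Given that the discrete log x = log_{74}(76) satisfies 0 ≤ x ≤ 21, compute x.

14

Compute 74^0 mod 101 = 1, then multiply by 74 repeatedly:
  74^0=1  74^1=74  74^2=22  74^3=12  74^4=80
  74^5=62  74^6=43  74^7=51  74^8=37  74^9=11
  74^10=6  74^11=40  74^12=31  74^13=72  74^14=76
Found 76 at exponent 14.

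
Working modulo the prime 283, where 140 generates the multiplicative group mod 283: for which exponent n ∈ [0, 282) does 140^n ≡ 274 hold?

257

Baby-step giant-step with m = ceil(sqrt(282)) = 17.
Baby table (140^j mod 283 for j=0..16):
  0:1  1:140  2:73  3:32  4:235  5:72  6:175  7:162
  8:40  9:223  10:90  11:148  12:61  13:50  14:208  15:254
  16:185
Giant step factor: 140^(-17) ≡ 206 (mod 283).
Scan 274·206^i mod 283 for i = 0, 1, …:
  i=0: 274   i=1: 127   i=2: 126   i=3: 203
  i=4: 217   i=5: 271   i=6: 75   i=7: 168
  i=8: 82   i=9: 195     …   i=14: 260
  i=15: 73
Match at i=15, j=2: n = 15·17 + 2 = 257.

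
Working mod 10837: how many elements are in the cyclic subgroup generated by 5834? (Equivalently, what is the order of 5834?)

10836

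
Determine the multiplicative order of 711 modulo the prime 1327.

The order of 711 must divide p − 1 = 1326 = 2 · 3 · 13 · 17.
Divisors: 1, 2, 3, 6, 13, 17, 26, 34, 39, 51, 78, 102, 221, 442, 663, 1326.
Check each in increasing order: 711^1 ≡ 711;  711^2 ≡ 1261;  711^3 ≡ 846;  711^6 ≡ 463;  711^13 ≡ 1120;  711^17 ≡ 668;  711^26 ≡ 385;  711^34 ≡ 352;  711^39 ≡ 1252;  711^51 ≡ 257;  711^78 ≡ 317;  711^102 ≡ 1026;  711^221 ≡ 979;  711^442 ≡ 347;  711^663 ≡ 1.
Smallest exponent giving 1 is 663.

663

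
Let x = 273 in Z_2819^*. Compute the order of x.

2818

The order of 273 must divide p − 1 = 2818 = 2 · 1409.
Divisors: 1, 2, 1409, 2818.
Check each in increasing order: 273^1 ≡ 273;  273^2 ≡ 1235;  273^1409 ≡ 2818;  273^2818 ≡ 1.
Smallest exponent giving 1 is 2818.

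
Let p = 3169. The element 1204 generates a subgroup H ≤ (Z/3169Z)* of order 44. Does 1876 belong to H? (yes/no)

yes

1876 ∈ ⟨1204⟩ iff 1876^44 ≡ 1 (mod 3169), since |⟨1204⟩| = 44.
1876^44 mod 3169 = 1.
Since 1 = 1, 1876 lies in the subgroup.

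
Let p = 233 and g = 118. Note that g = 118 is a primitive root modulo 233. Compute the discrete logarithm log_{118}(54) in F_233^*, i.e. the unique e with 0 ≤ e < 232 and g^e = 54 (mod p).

195

Baby-step giant-step with m = ceil(sqrt(232)) = 16.
Baby table (118^j mod 233 for j=0..15):
  0:1  1:118  2:177  3:149  4:107  5:44  6:66  7:99
  8:32  9:48  10:72  11:108  12:162  13:10  14:15  15:139
Giant step factor: 118^(-16) ≡ 38 (mod 233).
Scan 54·38^i mod 233 for i = 0, 1, …:
  i=0: 54   i=1: 188   i=2: 154   i=3: 27
  i=4: 94   i=5: 77   i=6: 130   i=7: 47
  i=8: 155   i=9: 65   i=10: 140   i=11: 194
  i=12: 149
Match at i=12, j=3: e = 12·16 + 3 = 195.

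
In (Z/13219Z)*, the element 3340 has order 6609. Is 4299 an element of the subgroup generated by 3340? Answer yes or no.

4299 ∈ ⟨3340⟩ iff 4299^6609 ≡ 1 (mod 13219), since |⟨3340⟩| = 6609.
4299^6609 mod 13219 = 13218.
Since 13218 ≠ 1, 4299 does not lie in the subgroup.

no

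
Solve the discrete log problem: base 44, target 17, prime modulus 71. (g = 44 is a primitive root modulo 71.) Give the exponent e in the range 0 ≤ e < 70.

Baby-step giant-step with m = ceil(sqrt(70)) = 9.
Baby table (44^j mod 71 for j=0..8):
  0:1  1:44  2:19  3:55  4:6  5:51  6:43  7:46
  8:36
Giant step factor: 44^(-9) ≡ 42 (mod 71).
Scan 17·42^i mod 71 for i = 0, 1, …:
  i=0: 17   i=1: 4   i=2: 26   i=3: 27
  i=4: 69   i=5: 58   i=6: 22   i=7: 1
Match at i=7, j=0: e = 7·9 + 0 = 63.

63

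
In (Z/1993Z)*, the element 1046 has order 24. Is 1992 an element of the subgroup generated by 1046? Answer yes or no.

yes

⟨1046⟩ has order 24; its elements mod 1993 are {1, 41, 312, 313, 463, 500, 546, 570, 834, 875, 947, 960, 1033, 1046, 1118, 1159, 1423, 1447, 1493, 1530, 1680, 1681, 1952, 1992}.
1992 is in this set.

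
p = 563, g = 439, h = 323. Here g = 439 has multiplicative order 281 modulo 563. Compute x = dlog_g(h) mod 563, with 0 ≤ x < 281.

52

Baby-step giant-step with m = ceil(sqrt(281)) = 17.
Baby table (439^j mod 563 for j=0..16):
  0:1  1:439  2:175  3:257  4:223  5:498  6:178  7:448
  8:185  9:143  10:284  11:253  12:156  13:361  14:276  15:119
  16:445
Giant step factor: 439^(-17) ≡ 469 (mod 563).
Scan 323·469^i mod 563 for i = 0, 1, …:
  i=0: 323   i=1: 40   i=2: 181   i=3: 439
Match at i=3, j=1: x = 3·17 + 1 = 52.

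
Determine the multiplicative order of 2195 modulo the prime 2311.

The order of 2195 must divide p − 1 = 2310 = 2 · 3 · 5 · 7 · 11.
Divisors: 1, 2, 3, 5, 6, 7, 10, 11, 14, 15, 21, 22, 30, 33, 35, 42, 55, 66, 70, 77, 105, 110, 154, 165, 210, 231, 330, 385, 462, 770, 1155, 2310.
Check each in increasing order: 2195^1 ≡ 2195;  2195^2 ≡ 1901;  2195^3 ≡ 1340;  2195^5 ≡ 618;  2195^6 ≡ 2264;  2195^7 ≡ 830;  2195^10 ≡ 609;  2195^11 ≡ 997;  2195^14 ≡ 222;  2195^15 ≡ 1980;  2195^21 ≡ 1691;  2195^22 ≡ 279;  2195^30 ≡ 944;  2195^33 ≡ 843;  2195^35 ≡ 1020;  2195^42 ≡ 774;  2195^55 ≡ 1786;  2195^66 ≡ 1172;  2195^70 ≡ 450;  2195^77 ≡ 1429;  2195^105 ≡ 1422;  2195^110 ≡ 616;  2195^154 ≡ 1428;  2195^165 ≡ 140;  2195^210 ≡ 2270;  2195^231 ≡ 2310;  2195^330 ≡ 1112;  2195^385 ≡ 883;  2195^462 ≡ 1.
Smallest exponent giving 1 is 462.

462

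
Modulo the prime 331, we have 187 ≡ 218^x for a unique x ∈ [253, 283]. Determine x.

Compute 218^253 mod 331 = 62, then multiply by 218 repeatedly:
  218^253=62  218^254=276  218^255=257  218^256=87  218^257=99
  218^258=67  218^259=42  218^260=219  218^261=78  218^262=123
  218^263=3  218^264=323  218^265=242  218^266=127  218^267=213
  218^268=94  218^269=301  218^270=80  218^271=228  218^272=54
  218^273=187
Found 187 at exponent 273.

273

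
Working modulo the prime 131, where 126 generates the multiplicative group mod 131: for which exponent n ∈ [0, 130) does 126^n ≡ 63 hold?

90

Baby-step giant-step with m = ceil(sqrt(130)) = 12.
Baby table (126^j mod 131 for j=0..11):
  0:1  1:126  2:25  3:6  4:101  5:19  6:36  7:82
  8:114  9:85  10:99  11:29
Giant step factor: 126^(-12) ≡ 28 (mod 131).
Scan 63·28^i mod 131 for i = 0, 1, …:
  i=0: 63   i=1: 61   i=2: 5   i=3: 9
  i=4: 121   i=5: 113   i=6: 20   i=7: 36
Match at i=7, j=6: n = 7·12 + 6 = 90.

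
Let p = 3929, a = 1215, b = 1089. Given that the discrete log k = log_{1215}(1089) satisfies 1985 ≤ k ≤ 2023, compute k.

1996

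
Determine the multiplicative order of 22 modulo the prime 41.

The order of 22 must divide p − 1 = 40 = 2^3 · 5.
Divisors: 1, 2, 4, 5, 8, 10, 20, 40.
Check each in increasing order: 22^1 ≡ 22;  22^2 ≡ 33;  22^4 ≡ 23;  22^5 ≡ 14;  22^8 ≡ 37;  22^10 ≡ 32;  22^20 ≡ 40;  22^40 ≡ 1.
Smallest exponent giving 1 is 40.

40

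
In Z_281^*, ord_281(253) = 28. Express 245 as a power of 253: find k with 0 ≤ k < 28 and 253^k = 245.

Successive powers of 253 modulo 281:
  253^0=1  253^1=253  253^2=222  253^3=247  253^4=109  253^5=39
  253^6=32  253^7=228  253^8=79  253^9=36  253^10=116  253^11=124
  253^12=181  253^13=271  253^14=280  253^15=28  253^16=59  253^17=34
  253^18=172  253^19=242  253^20=249  253^21=53  253^22=202  253^23=245
So 253^23 ≡ 245 (mod 281), giving k = 23.

23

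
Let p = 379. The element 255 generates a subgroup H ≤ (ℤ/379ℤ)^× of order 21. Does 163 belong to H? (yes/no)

163 ∈ ⟨255⟩ iff 163^21 ≡ 1 (mod 379), since |⟨255⟩| = 21.
163^21 mod 379 = 378.
Since 378 ≠ 1, 163 does not lie in the subgroup.

no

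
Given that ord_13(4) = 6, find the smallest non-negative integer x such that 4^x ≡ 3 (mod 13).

2

Successive powers of 4 modulo 13:
  4^0=1  4^1=4  4^2=3
So 4^2 ≡ 3 (mod 13), giving x = 2.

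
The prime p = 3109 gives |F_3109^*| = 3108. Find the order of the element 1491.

3108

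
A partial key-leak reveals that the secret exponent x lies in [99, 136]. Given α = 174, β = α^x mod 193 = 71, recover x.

129

Compute 174^99 mod 193 = 104, then multiply by 174 repeatedly:
  174^99=104  174^100=147  174^101=102  174^102=185  174^103=152
  174^104=7  174^105=60  174^106=18  174^107=44  174^108=129
  174^109=58  174^110=56  174^111=94  174^112=144  174^113=159
  174^114=67  174^115=78  174^116=62  174^117=173  174^118=187
  174^119=114  174^120=150  174^121=45  174^122=110  174^123=33
  174^124=145  174^125=140  174^126=42  174^127=167  174^128=108
  174^129=71
Found 71 at exponent 129.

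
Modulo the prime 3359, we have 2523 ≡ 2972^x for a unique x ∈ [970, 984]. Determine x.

Compute 2972^970 mod 3359 = 166, then multiply by 2972 repeatedly:
  2972^970=166  2972^971=2938  2972^972=1695  2972^973=2399  2972^974=2030
  2972^975=396  2972^976=1262  2972^977=2020  2972^978=907  2972^979=1686
  2972^980=2523
Found 2523 at exponent 980.

980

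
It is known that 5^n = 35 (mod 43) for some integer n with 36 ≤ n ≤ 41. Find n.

Compute 5^36 mod 43 = 35, then multiply by 5 repeatedly:
  5^36=35
Found 35 at exponent 36.

36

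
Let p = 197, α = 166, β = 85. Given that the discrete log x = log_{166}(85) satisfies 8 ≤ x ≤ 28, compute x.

24

Compute 166^8 mod 197 = 28, then multiply by 166 repeatedly:
  166^8=28  166^9=117  166^10=116  166^11=147  166^12=171
  166^13=18  166^14=33  166^15=159  166^16=193  166^17=124
  166^18=96  166^19=176  166^20=60  166^21=110  166^22=136
  166^23=118  166^24=85
Found 85 at exponent 24.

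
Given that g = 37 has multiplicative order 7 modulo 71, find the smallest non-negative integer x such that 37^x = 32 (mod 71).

Successive powers of 37 modulo 71:
  37^0=1  37^1=37  37^2=20  37^3=30  37^4=45  37^5=32
So 37^5 ≡ 32 (mod 71), giving x = 5.

5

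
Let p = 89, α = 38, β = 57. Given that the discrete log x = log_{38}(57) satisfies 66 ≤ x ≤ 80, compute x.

68

Compute 38^66 mod 89 = 34, then multiply by 38 repeatedly:
  38^66=34  38^67=46  38^68=57
Found 57 at exponent 68.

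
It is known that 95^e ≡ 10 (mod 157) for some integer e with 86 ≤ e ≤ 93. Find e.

Compute 95^86 mod 157 = 10, then multiply by 95 repeatedly:
  95^86=10
Found 10 at exponent 86.

86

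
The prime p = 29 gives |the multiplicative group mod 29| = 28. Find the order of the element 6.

14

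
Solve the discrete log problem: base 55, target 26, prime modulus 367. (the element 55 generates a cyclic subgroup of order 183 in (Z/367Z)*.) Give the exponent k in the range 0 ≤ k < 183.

Successive powers of 55 modulo 367:
  55^0=1  55^1=55  55^2=89  55^3=124  55^4=214  55^5=26
So 55^5 ≡ 26 (mod 367), giving k = 5.

5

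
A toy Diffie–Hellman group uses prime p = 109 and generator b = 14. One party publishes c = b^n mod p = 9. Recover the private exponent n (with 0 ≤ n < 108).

Baby-step giant-step with m = ceil(sqrt(108)) = 11.
Baby table (14^j mod 109 for j=0..10):
  0:1  1:14  2:87  3:19  4:48  5:18  6:34  7:40
  8:15  9:101  10:106
Giant step factor: 14^(-11) ≡ 96 (mod 109).
Scan 9·96^i mod 109 for i = 0, 1, …:
  i=0: 9   i=1: 101
Match at i=1, j=9: n = 1·11 + 9 = 20.

20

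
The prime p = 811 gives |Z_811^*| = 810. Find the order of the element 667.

The order of 667 must divide p − 1 = 810 = 2 · 3^4 · 5.
Divisors: 1, 2, 3, 5, 6, 9, 10, 15, 18, 27, 30, 45, 54, 81, 90, 135, 162, 270, 405, 810.
Check each in increasing order: 667^1 ≡ 667;  667^2 ≡ 461;  667^3 ≡ 118;  667^5 ≡ 61;  667^6 ≡ 137;  667^9 ≡ 757;  667^10 ≡ 477;  667^15 ≡ 712;  667^18 ≡ 483;  667^27 ≡ 681;  667^30 ≡ 69;  667^45 ≡ 468;  667^54 ≡ 680;  667^81 ≡ 810;  667^90 ≡ 54;  667^135 ≡ 131;  667^162 ≡ 1.
Smallest exponent giving 1 is 162.

162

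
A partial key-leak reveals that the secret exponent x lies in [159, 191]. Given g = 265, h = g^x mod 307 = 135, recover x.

176

Compute 265^159 mod 307 = 237, then multiply by 265 repeatedly:
  265^159=237  265^160=177  265^161=241  265^162=9  265^163=236
  265^164=219  265^165=12  265^166=110  265^167=292  265^168=16
  265^169=249  265^170=287  265^171=226  265^172=25  265^173=178
  265^174=199  265^175=238  265^176=135
Found 135 at exponent 176.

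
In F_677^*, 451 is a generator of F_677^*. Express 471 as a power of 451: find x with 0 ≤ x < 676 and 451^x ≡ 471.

239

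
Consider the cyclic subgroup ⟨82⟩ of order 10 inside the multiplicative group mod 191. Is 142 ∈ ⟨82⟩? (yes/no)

yes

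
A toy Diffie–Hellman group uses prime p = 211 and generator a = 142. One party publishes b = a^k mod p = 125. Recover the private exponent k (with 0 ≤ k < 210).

144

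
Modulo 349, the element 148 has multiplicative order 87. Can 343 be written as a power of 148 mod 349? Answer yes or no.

343 ∈ ⟨148⟩ iff 343^87 ≡ 1 (mod 349), since |⟨148⟩| = 87.
343^87 mod 349 = 213.
Since 213 ≠ 1, 343 does not lie in the subgroup.

no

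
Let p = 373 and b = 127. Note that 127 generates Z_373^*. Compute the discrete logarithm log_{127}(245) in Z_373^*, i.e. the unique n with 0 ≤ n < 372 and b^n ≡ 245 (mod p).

53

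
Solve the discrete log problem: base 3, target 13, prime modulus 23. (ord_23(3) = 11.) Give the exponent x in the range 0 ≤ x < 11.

Successive powers of 3 modulo 23:
  3^0=1  3^1=3  3^2=9  3^3=4  3^4=12  3^5=13
So 3^5 ≡ 13 (mod 23), giving x = 5.

5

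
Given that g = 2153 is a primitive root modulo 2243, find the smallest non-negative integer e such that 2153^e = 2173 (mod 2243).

1643

Baby-step giant-step with m = ceil(sqrt(2242)) = 48.
Baby table (2153^j mod 2243 for j=0..47):
  0:1  1:2153  2:1371  3:2218  4:7  5:1613  6:625  7:2068
  8:49  9:76  10:2132  11:1018  12:343  13:532  14:1466  15:397
  16:158  17:1481  18:1290  19:536  20:1106  21:1395  22:58  23:1509
  24:1013  25:793  26:406  27:1591  28:362  29:1065  30:599  31:2165
  32:291  33:726  34:1950  35:1697  36:2037  37:596  38:192  39:664
  40:801  41:1929  42:1344  43:162  44:1121  45:45  46:436  47:1134
Giant step factor: 2153^(-48) ≡ 961 (mod 2243).
Scan 2173·961^i mod 2243 for i = 0, 1, …:
  i=0: 2173   i=1: 20   i=2: 1276   i=3: 1558
  i=4: 1157   i=5: 1592   i=6: 186   i=7: 1549
  i=8: 1480   i=9: 218     …   i=33: 923
  i=34: 1018
Match at i=34, j=11: e = 34·48 + 11 = 1643.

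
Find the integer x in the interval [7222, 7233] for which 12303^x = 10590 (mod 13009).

7229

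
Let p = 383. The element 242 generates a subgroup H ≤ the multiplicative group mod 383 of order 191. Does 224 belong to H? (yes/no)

224 ∈ ⟨242⟩ iff 224^191 ≡ 1 (mod 383), since |⟨242⟩| = 191.
224^191 mod 383 = 1.
Since 1 = 1, 224 lies in the subgroup.

yes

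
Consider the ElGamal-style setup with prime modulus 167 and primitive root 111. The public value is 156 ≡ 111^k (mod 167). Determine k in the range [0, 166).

5

Successive powers of 111 modulo 167:
  111^0=1  111^1=111  111^2=130  111^3=68  111^4=33  111^5=156
So 111^5 ≡ 156 (mod 167), giving k = 5.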